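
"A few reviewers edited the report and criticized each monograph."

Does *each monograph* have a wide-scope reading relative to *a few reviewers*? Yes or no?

*each monograph* occurs within one conjunct of the coordinate structure (*criticized each monograph*).
QR out of a conjunct would have to apply non-ATB, which the CSC forbids.
So the wide-scope reading for *each monograph* is blocked.

No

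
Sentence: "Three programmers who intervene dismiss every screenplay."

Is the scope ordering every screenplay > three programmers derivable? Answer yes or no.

Yes

Although the sentence contains a relative clause (*who intervene*), *every screenplay* is outside it, in the matrix VP.
Nothing blocks QR of the lower DP to a position above the higher one, so inverse scope is available.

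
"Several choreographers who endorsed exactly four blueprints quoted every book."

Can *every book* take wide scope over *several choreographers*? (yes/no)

*every book* sits in the matrix clause, not in the relative clause on *several choreographers*.
QR within a single clause is free, so the lower quantifier may take scope over the higher one.
So *every book* > *several choreographers* is among the available readings.

Yes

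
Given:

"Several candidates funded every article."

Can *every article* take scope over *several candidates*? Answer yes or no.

Both DPs are arguments of the same predicate; there is no clause or island boundary between them.
No island intervenes, so both surface and inverse scope are derivable.

Yes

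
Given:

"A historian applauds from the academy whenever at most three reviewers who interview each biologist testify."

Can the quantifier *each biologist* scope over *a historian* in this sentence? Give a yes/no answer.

No

*each biologist* is embedded in the relative clause *who interview each biologist*, which is itself inside the adjunct *whenever at most three reviewers who interview each biologist testify*.
Two island boundaries intervene — the relative clause and the adjunct. Either alone would block QR.
The inverse ordering *each biologist* > *a historian* is therefore underivable.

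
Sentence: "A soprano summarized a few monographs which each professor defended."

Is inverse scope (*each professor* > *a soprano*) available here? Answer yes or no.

No

*each professor* occurs within the relative clause *which each professor defended* modifying *a few monographs*.
A relative clause is a scope island — quantifier raising cannot cross its boundary.
The inverse ordering *each professor* > *a soprano* is therefore underivable.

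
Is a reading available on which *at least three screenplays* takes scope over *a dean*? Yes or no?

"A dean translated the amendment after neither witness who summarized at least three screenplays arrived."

No

*at least three screenplays* sits inside the relative clause *who summarized at least three screenplays*, which is itself inside the adjunct *after neither witness who summarized at least three screenplays arrived*.
Two island boundaries intervene — the relative clause and the adjunct. Either alone would block QR.
So *at least three screenplays* cannot raise to a position above *a dean*.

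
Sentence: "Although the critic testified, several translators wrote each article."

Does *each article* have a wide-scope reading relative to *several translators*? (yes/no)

The adjunct clause does not contain *each article*, which is the matrix object.
With no island boundary between them, the object can take inverse scope over the subject via ordinary QR within the clause.
Both orderings are possible: *several translators* > *each article* and *each article* > *several translators*.

Yes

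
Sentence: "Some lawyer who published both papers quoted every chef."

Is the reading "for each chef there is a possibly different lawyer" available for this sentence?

Yes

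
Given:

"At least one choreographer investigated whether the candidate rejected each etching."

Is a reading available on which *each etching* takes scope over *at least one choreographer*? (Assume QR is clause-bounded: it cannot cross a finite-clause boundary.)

No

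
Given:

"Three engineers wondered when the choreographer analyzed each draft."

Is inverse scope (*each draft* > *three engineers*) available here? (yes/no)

No

*each draft* occurs within the embedded question *when the choreographer analyzed each draft*.
An indirect question is a wh-island; the filled [Spec,CP] blocks QR across the CP edge.
There is no licit LF on which *each draft* c-commands *three engineers*.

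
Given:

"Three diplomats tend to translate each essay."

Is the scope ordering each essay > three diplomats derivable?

*each essay* is inside a raising infinitive, which is transparent to QR (no CP barrier), so it behaves as a matrix argument.
No island intervenes, so both surface and inverse scope are derivable.

Yes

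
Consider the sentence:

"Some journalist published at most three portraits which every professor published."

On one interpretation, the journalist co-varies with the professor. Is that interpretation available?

That reading corresponds to *every professor* > *some journalist*.
*every professor* is embedded in the relative clause *which every professor published* modifying *at most three portraits*.
Relative clauses block scope extraction: QR cannot target a position outside the modified NP.
*every professor* > *some journalist* would require crossing that boundary, which is illicit.

No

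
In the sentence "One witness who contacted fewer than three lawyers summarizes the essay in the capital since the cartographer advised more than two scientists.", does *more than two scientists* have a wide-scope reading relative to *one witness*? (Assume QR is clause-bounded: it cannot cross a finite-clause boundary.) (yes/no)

No

The target quantifier *more than two scientists* is part of the adjunct clause *since the cartographer advised more than two scientists*.
The adjunct-island constraint bars QR out of an adverbial clause.
*more than two scientists* > *one witness* would require crossing that boundary, which is illicit.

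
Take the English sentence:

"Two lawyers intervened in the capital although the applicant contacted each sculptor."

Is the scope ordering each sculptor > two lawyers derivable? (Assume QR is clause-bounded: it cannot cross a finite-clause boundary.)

*each sculptor* sits inside the adjunct clause *although the applicant contacted each sculptor*.
Adjunct clauses are scope islands: a quantifier inside an adjunct cannot raise into the matrix clause.
*each sculptor* is confined to the island and cannot take scope over *two lawyers*.

No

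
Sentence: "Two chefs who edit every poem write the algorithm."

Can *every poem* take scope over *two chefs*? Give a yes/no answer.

No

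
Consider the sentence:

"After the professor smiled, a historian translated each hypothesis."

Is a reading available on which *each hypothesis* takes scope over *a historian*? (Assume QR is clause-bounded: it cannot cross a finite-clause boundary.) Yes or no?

The adjunct island is irrelevant here — *each hypothesis* and *a historian* are both in the matrix clause.
Nothing blocks QR of the lower DP to a position above the higher one, so inverse scope is available.
Both orderings are possible: *a historian* > *each hypothesis* and *each hypothesis* > *a historian*.

Yes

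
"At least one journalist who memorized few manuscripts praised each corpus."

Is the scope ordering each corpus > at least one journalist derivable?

Yes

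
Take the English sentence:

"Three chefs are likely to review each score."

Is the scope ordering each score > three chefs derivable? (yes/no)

Yes

Raising constructions are monoclausal for scope purposes; *each score* is not separated from *three chefs* by any island.
Clause-internal QR can adjoin the lower DP above the subject, yielding the inverse reading.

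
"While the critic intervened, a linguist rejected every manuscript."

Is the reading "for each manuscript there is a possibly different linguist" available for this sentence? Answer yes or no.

That reading corresponds to *every manuscript* > *a linguist*.
*every manuscript* is a matrix argument; the adjunct is an island but the target quantifier is outside it.
With no island boundary between them, the object can take inverse scope over the subject via ordinary QR within the clause.

Yes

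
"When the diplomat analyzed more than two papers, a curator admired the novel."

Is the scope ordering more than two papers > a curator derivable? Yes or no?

No

*more than two papers* occurs within the adjunct clause *when the diplomat analyzed more than two papers*.
Scope out of an adjunct clause is unavailable: QR respects the adjunct-island constraint.
The ordering *more than two papers* > *a curator* is therefore underivable.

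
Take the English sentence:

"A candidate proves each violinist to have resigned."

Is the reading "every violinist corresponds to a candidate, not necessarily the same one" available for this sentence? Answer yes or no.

Yes

The described interpretation is the *each violinist* > *a candidate* scoping.
ECM infinitives lack a CP barrier, so *each violinist* can QR over the matrix subject *a candidate*.
Clause-internal QR can adjoin the lower DP above the subject, yielding the inverse reading.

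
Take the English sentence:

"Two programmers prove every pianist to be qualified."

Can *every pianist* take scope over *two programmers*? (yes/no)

*every pianist* is the subject of an ECM infinitive — the infinitival complement of an ECM verb is not a scope island, so *every pianist* can raise into the matrix clause.
Since no island is crossed, the inverse ordering is licensed alongside surface scope.

Yes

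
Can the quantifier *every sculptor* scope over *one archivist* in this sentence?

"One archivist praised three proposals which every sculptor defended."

*every sculptor* is embedded in the relative clause *which every sculptor defended* modifying *three proposals*.
The relative clause forms an island for QR, so the quantifier is confined to the head noun's restrictor.
Hence only narrow scope for *every sculptor* (under *one archivist*) survives.
(Only the surface reading survives: one fixed archivist with respect to all the relevant sculptors.)

No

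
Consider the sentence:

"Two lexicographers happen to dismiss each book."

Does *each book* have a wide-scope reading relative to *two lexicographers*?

Infinitival complements of raising predicates do not block QR; *each book* and *two lexicographers* are effectively clausemates.
QR within a single clause is free, so the lower quantifier may take scope over the higher one.
Both orderings are possible: *two lexicographers* > *each book* and *each book* > *two lexicographers*.

Yes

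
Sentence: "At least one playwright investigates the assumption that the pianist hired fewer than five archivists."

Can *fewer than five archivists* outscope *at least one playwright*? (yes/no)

No

*fewer than five archivists* sits inside the complex NP *the assumption that the pianist hired fewer than five archivists*.
Noun-complement clauses are scope islands (the Complex NP Constraint): a quantifier inside one cannot scope into the matrix.
*fewer than five archivists* > *at least one playwright* would require crossing that boundary, which is illicit.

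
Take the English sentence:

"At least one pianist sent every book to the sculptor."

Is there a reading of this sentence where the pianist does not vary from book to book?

Yes

This is the *at least one pianist* > *every book* reading.
That is the surface-scope ordering, which is always one of the available readings — island constraints only ever restrict inverse scope.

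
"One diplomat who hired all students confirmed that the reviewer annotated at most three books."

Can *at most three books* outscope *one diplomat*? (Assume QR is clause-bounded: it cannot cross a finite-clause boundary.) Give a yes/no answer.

No

*at most three books* is embedded in the finite complement clause *that the reviewer annotated at most three books*.
QR is clause-bounded, so the finite complement is a scope island for the embedded quantifier.
So *at most three books* cannot raise high enough to outscope *one diplomat*; only the surface ordering *one diplomat* > *at most three books* is available.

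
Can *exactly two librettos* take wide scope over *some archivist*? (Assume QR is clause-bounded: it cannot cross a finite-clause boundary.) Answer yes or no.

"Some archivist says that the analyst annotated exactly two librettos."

No

The target quantifier *exactly two librettos* is part of the finite complement clause *that the analyst annotated exactly two librettos*.
With QR restricted to its own tensed clause, the embedded quantifier cannot reach a matrix scope position.
So *exactly two librettos* cannot raise to a position above *some archivist*.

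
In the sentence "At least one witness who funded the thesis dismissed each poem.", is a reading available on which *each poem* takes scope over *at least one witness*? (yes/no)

Yes

*each poem* is a matrix argument; only *at least one witness* is modified by the relative clause *who funded the thesis*, so the RC island is irrelevant to the target quantifier.
Ordinary QR to a clause-peripheral position gives the wide-scope LF for the lower DP.
The sentence is scopally ambiguous between *at least one witness* > *each poem* and *each poem* > *at least one witness*.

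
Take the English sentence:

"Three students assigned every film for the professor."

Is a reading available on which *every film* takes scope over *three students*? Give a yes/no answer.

Both DPs are arguments of the same predicate; there is no clause or island boundary between them.
No island intervenes, so both surface and inverse scope are derivable.

Yes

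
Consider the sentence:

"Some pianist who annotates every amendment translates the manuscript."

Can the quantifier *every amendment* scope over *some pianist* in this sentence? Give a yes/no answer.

No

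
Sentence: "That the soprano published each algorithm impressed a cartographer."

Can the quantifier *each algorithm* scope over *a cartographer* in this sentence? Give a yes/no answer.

No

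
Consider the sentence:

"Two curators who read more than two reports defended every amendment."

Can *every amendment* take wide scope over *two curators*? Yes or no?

Yes

*every amendment* sits in the matrix clause, not in the relative clause on *two curators*.
With no island boundary between them, the object can take inverse scope over the subject via ordinary QR within the clause.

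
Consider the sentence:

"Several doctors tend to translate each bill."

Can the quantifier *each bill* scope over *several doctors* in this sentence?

Infinitival complements of raising predicates do not block QR; *each bill* and *several doctors* are effectively clausemates.
With no island boundary between them, the object can take inverse scope over the subject via ordinary QR within the clause.

Yes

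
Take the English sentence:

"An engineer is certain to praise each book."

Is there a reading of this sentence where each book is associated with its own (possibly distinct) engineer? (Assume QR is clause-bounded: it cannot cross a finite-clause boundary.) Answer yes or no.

Yes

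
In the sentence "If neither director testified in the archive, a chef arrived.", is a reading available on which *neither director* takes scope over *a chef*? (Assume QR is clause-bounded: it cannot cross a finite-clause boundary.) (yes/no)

*neither director* is embedded in the adjunct clause *if neither director testified in the archive*.
Adverbial clauses are not L-marked, so they are barriers for QR — the quantifier cannot escape the adjunct.
So the wide-scope reading for *neither director* is blocked.

No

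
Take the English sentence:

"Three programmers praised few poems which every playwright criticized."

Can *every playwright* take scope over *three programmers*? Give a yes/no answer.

No

*every playwright* is embedded in the relative clause *which every playwright criticized* modifying *few poems*.
The relative clause forms an island for QR, so the quantifier is confined to the head noun's restrictor.
*every playwright* is confined to the island and cannot take scope over *three programmers*.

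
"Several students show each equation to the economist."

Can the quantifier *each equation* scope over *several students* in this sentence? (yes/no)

Yes

*each equation* is the matrix object and *several students* the matrix subject; the two are clausemates.
No island intervenes, so both surface and inverse scope are derivable.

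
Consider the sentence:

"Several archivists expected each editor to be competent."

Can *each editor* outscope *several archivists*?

*each editor* is the subject of an ECM infinitive — the infinitival complement of an ECM verb is not a scope island, so *each editor* can raise into the matrix clause.
QR within a single clause is free, so the lower quantifier may take scope over the higher one.
So *each editor* > *several archivists* is among the available readings.

Yes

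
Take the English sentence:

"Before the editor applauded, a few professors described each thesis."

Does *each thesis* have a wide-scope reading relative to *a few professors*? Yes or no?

Yes

*each thesis* is a matrix argument; the adjunct is an island but the target quantifier is outside it.
Since no island is crossed, the inverse ordering is licensed alongside surface scope.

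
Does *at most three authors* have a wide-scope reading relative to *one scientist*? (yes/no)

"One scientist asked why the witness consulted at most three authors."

The target quantifier *at most three authors* is part of the embedded question *why the witness consulted at most three authors*.
Embedded wh-clauses are opaque for QR, so the quantifier stays inside the question.
So the wide-scope reading for *at most three authors* is blocked.
(Only the surface reading survives: one fixed scientist with respect to all the relevant authors.)

No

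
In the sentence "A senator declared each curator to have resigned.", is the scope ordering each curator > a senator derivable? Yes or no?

ECM infinitives lack a CP barrier, so *each curator* can QR over the matrix subject *a senator*.
Clause-internal QR can adjoin the lower DP above the subject, yielding the inverse reading.

Yes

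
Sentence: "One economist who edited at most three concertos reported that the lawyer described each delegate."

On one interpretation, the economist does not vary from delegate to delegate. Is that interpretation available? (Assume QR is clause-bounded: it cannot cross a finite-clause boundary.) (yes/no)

This is the *one economist* > *each delegate* reading.
Nothing needs to raise for *one economist* > *each delegate*, so no island constraint is at stake.

Yes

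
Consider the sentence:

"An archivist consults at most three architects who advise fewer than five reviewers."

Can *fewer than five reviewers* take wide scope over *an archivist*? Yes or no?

*fewer than five reviewers* occurs within the relative clause *who advise fewer than five reviewers* modifying *at most three architects*.
The relative clause forms an island for QR, so the quantifier is confined to the head noun's restrictor.
There is no licit LF on which *fewer than five reviewers* c-commands *an archivist*.

No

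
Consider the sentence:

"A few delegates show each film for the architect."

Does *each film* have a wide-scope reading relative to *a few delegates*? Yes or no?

Yes

*each film* and *a few delegates* are in the same minimal clause.
No island intervenes, so both surface and inverse scope are derivable.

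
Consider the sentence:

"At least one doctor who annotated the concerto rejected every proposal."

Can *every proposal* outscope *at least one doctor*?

Yes

The relative clause *who annotated the concerto* modifies *at least one doctor*, but *every proposal* is not inside that relative clause — it is an argument of the matrix verb.
QR within a single clause is free, so the lower quantifier may take scope over the higher one.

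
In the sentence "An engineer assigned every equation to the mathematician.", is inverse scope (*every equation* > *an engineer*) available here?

Yes

*every equation* and *an engineer* are in the same minimal clause.
Ordinary QR to a clause-peripheral position gives the wide-scope LF for the lower DP.
The sentence is scopally ambiguous between *an engineer* > *every equation* and *every equation* > *an engineer*.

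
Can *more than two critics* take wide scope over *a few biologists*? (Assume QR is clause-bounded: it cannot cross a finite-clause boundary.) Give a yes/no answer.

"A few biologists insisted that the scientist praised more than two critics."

*more than two critics* sits inside the finite complement clause *that the scientist praised more than two critics*.
With QR restricted to its own tensed clause, the embedded quantifier cannot reach a matrix scope position.
So the wide-scope reading for *more than two critics* is blocked.

No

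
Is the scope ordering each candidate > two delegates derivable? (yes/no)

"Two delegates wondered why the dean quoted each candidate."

*each candidate* is embedded in the embedded question *why the dean quoted each candidate*.
The wh-island constraint blocks QR out of an embedded interrogative.
*each candidate* > *two delegates* would require crossing that boundary, which is illicit.

No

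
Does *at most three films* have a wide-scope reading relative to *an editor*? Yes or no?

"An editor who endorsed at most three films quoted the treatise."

*at most three films* sits inside the relative clause *who endorsed at most three films*.
The relative clause forms an island for QR, so the quantifier is confined to the head noun's restrictor.
*at most three films* is confined to the island and cannot take scope over *an editor*.
(Only the surface reading survives: one fixed editor with respect to all the relevant films.)

No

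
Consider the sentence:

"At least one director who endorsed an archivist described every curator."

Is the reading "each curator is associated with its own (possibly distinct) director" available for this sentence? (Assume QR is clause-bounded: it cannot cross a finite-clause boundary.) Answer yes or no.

Yes

The described interpretation is the *every curator* > *at least one director* scoping.
*every curator* sits in the matrix clause, not in the relative clause on *at least one director*.
Ordinary QR to a clause-peripheral position gives the wide-scope LF for the lower DP.
The sentence is scopally ambiguous between *at least one director* > *every curator* and *every curator* > *at least one director*.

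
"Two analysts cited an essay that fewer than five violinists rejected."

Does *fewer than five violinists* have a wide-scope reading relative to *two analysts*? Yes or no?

The DP *fewer than five violinists* is contained in the relative clause *that fewer than five violinists rejected* modifying *an essay*.
Relative clauses block scope extraction: QR cannot target a position outside the modified NP.
So *fewer than five violinists* cannot raise to a position above *two analysts*.

No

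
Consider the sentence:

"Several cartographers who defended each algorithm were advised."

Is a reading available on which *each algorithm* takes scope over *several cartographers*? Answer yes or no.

The DP *each algorithm* is contained in the relative clause *who defended each algorithm*.
A relative clause is a scope island — quantifier raising cannot cross its boundary.
*each algorithm* > *several cartographers* would require crossing that boundary, which is illicit.

No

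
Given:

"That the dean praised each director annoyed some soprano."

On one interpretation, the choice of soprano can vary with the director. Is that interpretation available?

No

This is the *each director* > *some soprano* reading.
The DP *each director* is contained in the sentential subject *that the dean praised each director*.
The subject-island constraint blocks QR out of a clausal subject.
So the wide-scope reading for *each director* is blocked.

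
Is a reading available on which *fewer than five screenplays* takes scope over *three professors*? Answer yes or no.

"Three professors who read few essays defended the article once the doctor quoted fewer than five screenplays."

*fewer than five screenplays* sits inside the adjunct clause *once the doctor quoted fewer than five screenplays*.
The adjunct-island constraint bars QR out of an adverbial clause.
*fewer than five screenplays* is confined to the island and cannot take scope over *three professors*.

No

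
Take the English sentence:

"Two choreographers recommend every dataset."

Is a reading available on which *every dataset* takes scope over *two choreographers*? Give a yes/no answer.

Yes

*every dataset* is the matrix object and *two choreographers* the matrix subject; the two are clausemates.
QR within a single clause is free, so the lower quantifier may take scope over the higher one.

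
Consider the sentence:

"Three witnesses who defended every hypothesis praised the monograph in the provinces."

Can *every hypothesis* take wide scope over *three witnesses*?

No

*every hypothesis* sits inside the relative clause *who defended every hypothesis*.
Relative clauses block scope extraction: QR cannot target a position outside the modified NP.
The inverse ordering *every hypothesis* > *three witnesses* is therefore underivable.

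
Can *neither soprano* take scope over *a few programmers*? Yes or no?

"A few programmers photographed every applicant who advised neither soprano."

The target quantifier *neither soprano* is part of the relative clause *who advised neither soprano* modifying *every applicant*.
A relative clause is a scope island — quantifier raising cannot cross its boundary.
The inverse ordering *neither soprano* > *a few programmers* is therefore underivable.

No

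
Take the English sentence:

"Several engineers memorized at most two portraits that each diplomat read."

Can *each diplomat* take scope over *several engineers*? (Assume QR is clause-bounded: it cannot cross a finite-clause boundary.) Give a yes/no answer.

*each diplomat* sits inside the relative clause *that each diplomat read* modifying *at most two portraits*.
The relative clause forms an island for QR, so the quantifier is confined to the head noun's restrictor.
So the wide-scope reading for *each diplomat* is blocked.

No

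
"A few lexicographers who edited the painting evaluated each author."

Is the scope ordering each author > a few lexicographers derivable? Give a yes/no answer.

Yes

*each author* sits in the matrix clause, not in the relative clause on *a few lexicographers*.
No island intervenes, so both surface and inverse scope are derivable.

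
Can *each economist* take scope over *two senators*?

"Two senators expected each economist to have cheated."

Yes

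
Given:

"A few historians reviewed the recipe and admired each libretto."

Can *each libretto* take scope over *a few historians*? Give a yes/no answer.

No

The DP *each libretto* is contained in one conjunct of the coordinate structure (*admired each libretto*).
The Coordinate Structure Constraint blocks movement (including QR) out of a single conjunct.
So *each libretto* cannot raise to a position above *a few historians*.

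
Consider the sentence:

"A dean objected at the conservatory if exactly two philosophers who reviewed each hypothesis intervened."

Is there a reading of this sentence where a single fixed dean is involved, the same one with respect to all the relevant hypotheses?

Yes

This is the *a dean* > *each hypothesis* reading.
That is the surface-scope ordering, which is always one of the available readings — island constraints only ever restrict inverse scope.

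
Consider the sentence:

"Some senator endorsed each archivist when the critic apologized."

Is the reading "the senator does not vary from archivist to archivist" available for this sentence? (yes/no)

The paraphrase describes the scope ordering *some senator* > *each archivist*.
That is the surface-scope ordering, which is always one of the available readings — island constraints only ever restrict inverse scope.

Yes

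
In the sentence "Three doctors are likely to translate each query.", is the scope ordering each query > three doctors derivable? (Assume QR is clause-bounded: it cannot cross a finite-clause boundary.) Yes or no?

Yes

*each query* is inside a raising infinitive, which is transparent to QR (no CP barrier), so it behaves as a matrix argument.
Clause-internal QR can adjoin the lower DP above the subject, yielding the inverse reading.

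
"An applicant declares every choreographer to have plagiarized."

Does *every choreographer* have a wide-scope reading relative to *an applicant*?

ECM infinitives lack a CP barrier, so *every choreographer* can QR over the matrix subject *an applicant*.
QR within a single clause is free, so the lower quantifier may take scope over the higher one.

Yes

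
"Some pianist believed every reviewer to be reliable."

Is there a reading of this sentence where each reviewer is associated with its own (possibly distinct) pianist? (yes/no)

Yes

The described interpretation is the *every reviewer* > *some pianist* scoping.
*every reviewer* is an ECM subject; ECM complements are not islands, and the embedded quantifier may take matrix scope.
QR within a single clause is free, so the lower quantifier may take scope over the higher one.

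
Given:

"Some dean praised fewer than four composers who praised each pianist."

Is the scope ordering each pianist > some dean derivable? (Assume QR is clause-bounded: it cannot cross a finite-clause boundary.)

No

Structurally, *each pianist* is inside the relative clause *who praised each pianist* modifying *fewer than four composers*.
A relative clause is a scope island — quantifier raising cannot cross its boundary.
So the wide-scope reading for *each pianist* is blocked.
(Only the surface reading survives: one fixed dean with respect to all the relevant pianists.)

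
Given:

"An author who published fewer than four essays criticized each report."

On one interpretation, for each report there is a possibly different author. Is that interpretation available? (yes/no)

The paraphrase describes the scope ordering *each report* > *an author*.
*each report* is a matrix argument; only *an author* is modified by the relative clause *who published fewer than four essays*, so the RC island is irrelevant to the target quantifier.
Clause-internal QR can adjoin the lower DP above the subject, yielding the inverse reading.
The sentence is scopally ambiguous between *an author* > *each report* and *each report* > *an author*.

Yes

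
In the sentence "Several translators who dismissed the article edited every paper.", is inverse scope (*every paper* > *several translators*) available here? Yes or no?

Although the sentence contains a relative clause (*who dismissed the article*), *every paper* is outside it, in the matrix VP.
Nothing blocks QR of the lower DP to a position above the higher one, so inverse scope is available.

Yes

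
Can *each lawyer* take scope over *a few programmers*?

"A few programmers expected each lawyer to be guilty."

*each lawyer* is an ECM subject; ECM complements are not islands, and the embedded quantifier may take matrix scope.
Since no island is crossed, the inverse ordering is licensed alongside surface scope.

Yes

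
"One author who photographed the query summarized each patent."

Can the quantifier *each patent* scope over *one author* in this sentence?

The RC *who photographed the query* is an island, but *each patent* is not inside it — it is the matrix object, a clausemate of *one author*.
Nothing blocks QR of the lower DP to a position above the higher one, so inverse scope is available.

Yes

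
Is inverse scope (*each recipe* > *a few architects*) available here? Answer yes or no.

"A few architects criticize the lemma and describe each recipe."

No

The DP *each recipe* is contained in one conjunct of the coordinate structure (*describe each recipe*).
Asymmetric QR out of one conjunct violates the Coordinate Structure Constraint.
So *each recipe* cannot raise to a position above *a few architects*.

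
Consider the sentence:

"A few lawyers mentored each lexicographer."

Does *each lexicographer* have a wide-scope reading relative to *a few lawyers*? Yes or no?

Both DPs are arguments of the same predicate; there is no clause or island boundary between them.
Nothing blocks QR of the lower DP to a position above the higher one, so inverse scope is available.

Yes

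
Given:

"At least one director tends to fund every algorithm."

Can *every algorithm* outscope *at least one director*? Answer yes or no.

Yes

*every algorithm* is inside a raising infinitive, which is transparent to QR (no CP barrier), so it behaves as a matrix argument.
Since no island is crossed, the inverse ordering is licensed alongside surface scope.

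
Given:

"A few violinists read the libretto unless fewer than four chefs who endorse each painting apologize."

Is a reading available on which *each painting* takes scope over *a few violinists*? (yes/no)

No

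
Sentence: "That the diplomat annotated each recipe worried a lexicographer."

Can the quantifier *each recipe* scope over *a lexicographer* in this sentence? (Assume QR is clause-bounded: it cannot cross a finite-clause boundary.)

The target quantifier *each recipe* is part of the sentential subject *that the diplomat annotated each recipe*.
Sentential subjects are islands: a quantifier inside the subject clause cannot raise over the matrix predicate.
*each recipe* > *a lexicographer* would require crossing that boundary, which is illicit.

No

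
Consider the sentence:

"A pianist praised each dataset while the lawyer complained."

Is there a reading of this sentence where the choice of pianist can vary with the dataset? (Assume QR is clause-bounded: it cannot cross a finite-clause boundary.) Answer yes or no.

Yes

That reading corresponds to *each dataset* > *a pianist*.
Although there is an adjunct clause, *each dataset* is in the main clause, not inside the adjunct.
Ordinary QR to a clause-peripheral position gives the wide-scope LF for the lower DP.
So *each dataset* > *a pianist* is among the available readings.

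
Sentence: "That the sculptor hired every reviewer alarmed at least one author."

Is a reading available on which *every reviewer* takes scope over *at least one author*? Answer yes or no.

No

Structurally, *every reviewer* is inside the sentential subject *that the sculptor hired every reviewer*.
Sentential subjects are islands: a quantifier inside the subject clause cannot raise over the matrix predicate.
There is no licit LF on which *every reviewer* c-commands *at least one author*.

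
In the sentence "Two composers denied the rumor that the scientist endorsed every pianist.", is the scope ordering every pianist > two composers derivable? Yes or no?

Structurally, *every pianist* is inside the complex NP *the rumor that the scientist endorsed every pianist*.
The Complex NP Constraint bars QR out of the complement clause of a noun.
So *every pianist* cannot raise to a position above *two composers*.

No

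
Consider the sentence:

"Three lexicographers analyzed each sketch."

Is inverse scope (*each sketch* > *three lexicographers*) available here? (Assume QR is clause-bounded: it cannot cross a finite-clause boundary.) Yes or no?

*each sketch* and *three lexicographers* are in the same minimal clause.
With no island boundary between them, the object can take inverse scope over the subject via ordinary QR within the clause.

Yes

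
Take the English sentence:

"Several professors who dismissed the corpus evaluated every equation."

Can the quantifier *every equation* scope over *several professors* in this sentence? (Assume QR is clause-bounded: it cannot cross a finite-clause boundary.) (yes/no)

Yes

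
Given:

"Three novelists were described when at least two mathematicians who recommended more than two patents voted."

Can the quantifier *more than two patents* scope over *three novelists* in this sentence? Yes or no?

*more than two patents* occurs within the relative clause *who recommended more than two patents*, which is itself inside the adjunct *when at least two mathematicians who recommended more than two patents voted*.
Even if one barrier were somehow void, the other would still block QR.
The inverse ordering *more than two patents* > *three novelists* is therefore underivable.

No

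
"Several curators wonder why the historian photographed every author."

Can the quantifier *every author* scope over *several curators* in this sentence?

Structurally, *every author* is inside the embedded question *why the historian photographed every author*.
QR across an interrogative CP boundary is ruled out as a wh-island violation.
So *every author* cannot raise high enough to outscope *several curators*; only the surface ordering *several curators* > *every author* is available.

No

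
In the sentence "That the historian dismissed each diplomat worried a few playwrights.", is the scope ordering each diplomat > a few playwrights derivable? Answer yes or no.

Structurally, *each diplomat* is inside the sentential subject *that the historian dismissed each diplomat*.
Clausal subjects are scope islands; QR from inside the subject into the matrix is barred.
The ordering *each diplomat* > *a few playwrights* is therefore underivable.

No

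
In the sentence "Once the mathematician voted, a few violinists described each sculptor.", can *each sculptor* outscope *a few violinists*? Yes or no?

Yes

*each sculptor* is a matrix argument; the adjunct is an island but the target quantifier is outside it.
QR within a single clause is free, so the lower quantifier may take scope over the higher one.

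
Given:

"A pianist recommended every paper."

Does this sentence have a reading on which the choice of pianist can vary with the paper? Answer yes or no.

Yes

The described interpretation is the *every paper* > *a pianist* scoping.
Both DPs are arguments of the same predicate; there is no clause or island boundary between them.
Ordinary QR to a clause-peripheral position gives the wide-scope LF for the lower DP.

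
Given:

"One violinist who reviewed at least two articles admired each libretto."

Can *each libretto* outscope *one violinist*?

*each libretto* sits in the matrix clause, not in the relative clause on *one violinist*.
Ordinary QR to a clause-peripheral position gives the wide-scope LF for the lower DP.
So *each libretto* > *one violinist* is among the available readings.

Yes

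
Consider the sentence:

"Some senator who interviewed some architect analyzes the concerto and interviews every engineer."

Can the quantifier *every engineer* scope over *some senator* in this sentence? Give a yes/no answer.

No

*every engineer* occurs within one conjunct of the coordinate structure (*interviews every engineer*).
A quantifier cannot raise out of one conjunct of a coordination across the whole coordinate structure — the CSC applies to QR.
So *every engineer* cannot raise high enough to outscope *some senator*; only the surface ordering *some senator* > *every engineer* is available.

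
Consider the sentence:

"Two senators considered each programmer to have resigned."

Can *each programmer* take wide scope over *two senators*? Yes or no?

*each programmer* is the subject of an ECM infinitive — the infinitival complement of an ECM verb is not a scope island, so *each programmer* can raise into the matrix clause.
Since no island is crossed, the inverse ordering is licensed alongside surface scope.

Yes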